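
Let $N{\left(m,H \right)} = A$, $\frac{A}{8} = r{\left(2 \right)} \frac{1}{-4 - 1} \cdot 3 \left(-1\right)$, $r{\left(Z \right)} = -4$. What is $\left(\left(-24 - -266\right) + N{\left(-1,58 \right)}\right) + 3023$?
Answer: $\frac{16229}{5} \approx 3245.8$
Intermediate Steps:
$A = - \frac{96}{5}$ ($A = 8 \left(- 4 \frac{1}{-4 - 1} \cdot 3 \left(-1\right)\right) = 8 \left(- 4 \frac{1}{-5} \cdot 3 \left(-1\right)\right) = 8 \left(- 4 \left(- \frac{1}{5}\right) 3 \left(-1\right)\right) = 8 \left(- 4 \left(\left(- \frac{3}{5}\right) \left(-1\right)\right)\right) = 8 \left(\left(-4\right) \frac{3}{5}\right) = 8 \left(- \frac{12}{5}\right) = - \frac{96}{5} \approx -19.2$)
$N{\left(m,H \right)} = - \frac{96}{5}$
$\left(\left(-24 - -266\right) + N{\left(-1,58 \right)}\right) + 3023 = \left(\left(-24 - -266\right) - \frac{96}{5}\right) + 3023 = \left(\left(-24 + 266\right) - \frac{96}{5}\right) + 3023 = \left(242 - \frac{96}{5}\right) + 3023 = \frac{1114}{5} + 3023 = \frac{16229}{5}$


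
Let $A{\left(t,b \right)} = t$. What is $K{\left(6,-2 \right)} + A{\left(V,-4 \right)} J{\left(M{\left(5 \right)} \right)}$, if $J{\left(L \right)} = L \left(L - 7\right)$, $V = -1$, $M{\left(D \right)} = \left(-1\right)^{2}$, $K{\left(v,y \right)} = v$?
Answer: $12$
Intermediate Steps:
$M{\left(D \right)} = 1$
$J{\left(L \right)} = L \left(-7 + L\right)$
$K{\left(6,-2 \right)} + A{\left(V,-4 \right)} J{\left(M{\left(5 \right)} \right)} = 6 - 1 \left(-7 + 1\right) = 6 - 1 \left(-6\right) = 6 - -6 = 6 + 6 = 12$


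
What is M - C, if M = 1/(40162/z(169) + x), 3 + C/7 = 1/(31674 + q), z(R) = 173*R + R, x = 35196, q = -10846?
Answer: 226347978104173/10778633067532 ≈ 21.000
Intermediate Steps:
z(R) = 174*R
C = -437381/20828 (C = -21 + 7/(31674 - 10846) = -21 + 7/20828 = -437381/20828 ≈ -21.000)
M = 14703/517506869 (M = 1/(40162/((174*169)) + 35196) = 1/(40162/29406 + 35196) = 1/(40162*(1/29406) + 35196) = 1/(20081/14703 + 35196) = 1/(517506869/14703) = 14703/517506869 ≈ 2.8411e-5)
M - C = 14703/517506869 - 1*(-437381/20828) = 14703/517506869 + 437381/20828 = 226347978104173/10778633067532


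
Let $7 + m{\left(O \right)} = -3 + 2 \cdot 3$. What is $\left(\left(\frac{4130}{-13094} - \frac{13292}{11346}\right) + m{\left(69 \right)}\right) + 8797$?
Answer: $\frac{326526738776}{37141131} \approx 8791.5$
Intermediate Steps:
$m{\left(O \right)} = -4$ ($m{\left(O \right)} = -7 + \left(-3 + 2 \cdot 3\right) = -7 + \left(-3 + 6\right) = -7 + 3 = -4$)
$\left(\left(\frac{4130}{-13094} - \frac{13292}{11346}\right) + m{\left(69 \right)}\right) + 8797 = \left(\left(\frac{4130}{-13094} - \frac{13292}{11346}\right) - 4\right) + 8797 = \left(\left(4130 \left(- \frac{1}{13094}\right) - \frac{6646}{5673}\right) - 4\right) + 8797 = \left(\left(- \frac{2065}{6547} - \frac{6646}{5673}\right) - 4\right) + 8797 = \left(- \frac{55226107}{37141131} - 4\right) + 8797 = - \frac{203790631}{37141131} + 8797 = \frac{326526738776}{37141131}$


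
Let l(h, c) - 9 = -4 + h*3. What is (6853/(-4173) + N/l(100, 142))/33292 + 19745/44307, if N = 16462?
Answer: 279867953831909/625805247560220 ≈ 0.44721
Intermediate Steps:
l(h, c) = 5 + 3*h (l(h, c) = 9 + (-4 + h*3) = 9 + (-4 + 3*h) = 5 + 3*h)
(6853/(-4173) + N/l(100, 142))/33292 + 19745/44307 = (6853/(-4173) + 16462/(5 + 3*100))/33292 + 19745/44307 = (6853*(-1/4173) + 16462/(5 + 300))*(1/33292) + 19745*(1/44307) = (-6853/4173 + 16462/305)*(1/33292) + 19745/44307 = (66605761/1272765)*(1/33292) + 19745/44307 = 66605761/42372892380 + 19745/44307 = 279867953831909/625805247560220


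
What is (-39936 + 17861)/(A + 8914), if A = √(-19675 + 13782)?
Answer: -196776550/79465289 + 22075*I*√5893/79465289 ≈ -2.4763 + 0.021325*I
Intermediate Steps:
A = I*√5893 (A = √(-5893) = I*√5893 ≈ 76.766*I)
(-39936 + 17861)/(A + 8914) = (-39936 + 17861)/(I*√5893 + 8914) = -22075/(8914 + I*√5893)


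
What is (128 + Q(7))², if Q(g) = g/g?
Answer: 16641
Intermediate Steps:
Q(g) = 1
(128 + Q(7))² = (128 + 1)² = 129² = 16641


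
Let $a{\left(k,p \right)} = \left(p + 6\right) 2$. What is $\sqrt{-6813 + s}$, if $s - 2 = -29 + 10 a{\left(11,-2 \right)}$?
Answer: $26 i \sqrt{10} \approx 82.219 i$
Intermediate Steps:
$a{\left(k,p \right)} = 12 + 2 p$ ($a{\left(k,p \right)} = \left(6 + p\right) 2 = 12 + 2 p$)
$s = 53$ ($s = 2 - \left(29 - 10 \left(12 + 2 \left(-2\right)\right)\right) = 2 - \left(29 - 10 \left(12 - 4\right)\right) = 2 + \left(-29 + 10 \cdot 8\right) = 2 + \left(-29 + 80\right) = 2 + 51 = 53$)
$\sqrt{-6813 + s} = \sqrt{-6813 + 53} = \sqrt{-6760} = 26 i \sqrt{10}$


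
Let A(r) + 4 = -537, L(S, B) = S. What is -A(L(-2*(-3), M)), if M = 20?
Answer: 541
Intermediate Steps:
A(r) = -541 (A(r) = -4 - 537 = -541)
-A(L(-2*(-3), M)) = -1*(-541) = 541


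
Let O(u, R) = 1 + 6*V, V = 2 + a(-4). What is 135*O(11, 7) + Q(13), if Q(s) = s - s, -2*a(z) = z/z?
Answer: 1350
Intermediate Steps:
a(z) = -½ (a(z) = -z/(2*z) = -½*1 = -½)
Q(s) = 0
V = 3/2 (V = 2 - ½ = 3/2 ≈ 1.5000)
O(u, R) = 10 (O(u, R) = 1 + 6*(3/2) = 1 + 9 = 10)
135*O(11, 7) + Q(13) = 135*10 + 0 = 1350 + 0 = 1350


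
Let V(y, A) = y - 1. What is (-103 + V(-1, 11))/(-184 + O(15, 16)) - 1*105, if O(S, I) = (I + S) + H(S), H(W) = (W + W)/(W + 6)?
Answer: -110670/1061 ≈ -104.31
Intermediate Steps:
V(y, A) = -1 + y
H(W) = 2*W/(6 + W) (H(W) = (2*W)/(6 + W) = 2*W/(6 + W))
O(S, I) = I + S + 2*S/(6 + S) (O(S, I) = (I + S) + 2*S/(6 + S) = I + S + 2*S/(6 + S))
(-103 + V(-1, 11))/(-184 + O(15, 16)) - 1*105 = (-103 + (-1 - 1))/(-184 + (2*15 + (6 + 15)*(16 + 15))/(6 + 15)) - 1*105 = (-103 - 2)/(-184 + (30 + 21*31)/21) - 105 = -105/(-184 + (30 + 651)/21) - 105 = -105/(-184 + (1/21)*681) - 105 = -105/(-184 + 227/7) - 105 = -105/(-1061/7) - 105 = -105*(-7/1061) - 105 = 735/1061 - 105 = -110670/1061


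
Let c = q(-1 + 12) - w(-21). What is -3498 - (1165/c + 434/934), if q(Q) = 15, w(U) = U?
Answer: -59360243/16812 ≈ -3530.8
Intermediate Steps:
c = 36 (c = 15 - 1*(-21) = 15 + 21 = 36)
-3498 - (1165/c + 434/934) = -3498 - (1165/36 + 434/934) = -3498 - (1165*(1/36) + 434*(1/934)) = -3498 - (1165/36 + 217/467) = -3498 - 1*551867/16812 = -3498 - 551867/16812 = -59360243/16812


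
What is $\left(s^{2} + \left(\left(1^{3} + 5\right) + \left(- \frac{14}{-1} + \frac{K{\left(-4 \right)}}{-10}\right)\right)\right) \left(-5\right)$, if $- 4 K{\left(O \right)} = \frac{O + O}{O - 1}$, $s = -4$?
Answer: $- \frac{901}{5} \approx -180.2$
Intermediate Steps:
$K{\left(O \right)} = - \frac{O}{2 \left(-1 + O\right)}$ ($K{\left(O \right)} = - \frac{\left(O + O\right) \frac{1}{O - 1}}{4} = - \frac{2 O \frac{1}{-1 + O}}{4} = - \frac{O}{2 \left(-1 + O\right)}$)
$\left(s^{2} + \left(\left(1^{3} + 5\right) + \left(- \frac{14}{-1} + \frac{K{\left(-4 \right)}}{-10}\right)\right)\right) \left(-5\right) = \left(\left(-4\right)^{2} + \left(\left(1^{3} + 5\right) + \left(- \frac{14}{-1} + \frac{\left(-1\right) \left(-4\right) \frac{1}{-2 + 2 \left(-4\right)}}{-10}\right)\right)\right) \left(-5\right) = \left(16 + \left(\left(1 + 5\right) + \left(\left(-14\right) \left(-1\right) + \left(-1\right) \left(-4\right) \frac{1}{-2 - 8} \left(- \frac{1}{10}\right)\right)\right)\right) \left(-5\right) = \left(16 + \left(6 + \left(14 + \left(-1\right) \left(-4\right) \frac{1}{-10} \left(- \frac{1}{10}\right)\right)\right)\right) \left(-5\right) = \left(16 + \left(6 + \left(14 + \left(-1\right) \left(-4\right) \left(- \frac{1}{10}\right) \left(- \frac{1}{10}\right)\right)\right)\right) \left(-5\right) = \left(16 + \left(6 + \left(14 - - \frac{1}{25}\right)\right)\right) \left(-5\right) = \left(16 + \left(6 + \left(14 + \frac{1}{25}\right)\right)\right) \left(-5\right) = \left(16 + \left(6 + \frac{351}{25}\right)\right) \left(-5\right) = \left(16 + \frac{501}{25}\right) \left(-5\right) = \frac{901}{25} \left(-5\right) = - \frac{901}{5}$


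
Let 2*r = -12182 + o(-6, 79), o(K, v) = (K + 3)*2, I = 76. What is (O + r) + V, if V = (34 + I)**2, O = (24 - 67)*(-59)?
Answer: 8543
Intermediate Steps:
o(K, v) = 6 + 2*K (o(K, v) = (3 + K)*2 = 6 + 2*K)
O = 2537 (O = -43*(-59) = 2537)
r = -6094 (r = (-12182 + (6 + 2*(-6)))/2 = (-12182 + (6 - 12))/2 = (-12182 - 6)/2 = (1/2)*(-12188) = -6094)
V = 12100 (V = (34 + 76)**2 = 110**2 = 12100)
(O + r) + V = (2537 - 6094) + 12100 = -3557 + 12100 = 8543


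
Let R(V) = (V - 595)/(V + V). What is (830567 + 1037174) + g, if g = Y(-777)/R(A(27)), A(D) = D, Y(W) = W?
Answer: 530459423/284 ≈ 1.8678e+6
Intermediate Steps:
R(V) = (-595 + V)/(2*V) (R(V) = (-595 + V)/((2*V)) = (-595 + V)*(1/(2*V)) = (-595 + V)/(2*V))
g = 20979/284 (g = -777*54/(-595 + 27) = -777/((½)*(1/27)*(-568)) = -777/(-284/27) = -777*(-27/284) = 20979/284 ≈ 73.870)
(830567 + 1037174) + g = (830567 + 1037174) + 20979/284 = 1867741 + 20979/284 = 530459423/284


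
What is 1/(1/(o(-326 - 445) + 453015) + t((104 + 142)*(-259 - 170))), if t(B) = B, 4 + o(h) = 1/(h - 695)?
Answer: -664114125/70086620066284 ≈ -9.4756e-6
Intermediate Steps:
o(h) = -4 + 1/(-695 + h) (o(h) = -4 + 1/(h - 695) = -4 + 1/(-695 + h))
1/(1/(o(-326 - 445) + 453015) + t((104 + 142)*(-259 - 170))) = 1/(1/((2781 - 4*(-326 - 445))/(-695 + (-326 - 445)) + 453015) + (104 + 142)*(-259 - 170)) = 1/(1/((2781 - 4*(-771))/(-695 - 771) + 453015) + 246*(-429)) = 1/(1/((2781 + 3084)/(-1466) + 453015) - 105534) = 1/(1/(-1/1466*5865 + 453015) - 105534) = 1/(1/(-5865/1466 + 453015) - 105534) = 1/(1/(664114125/1466) - 105534) = 1/(1466/664114125 - 105534) = 1/(-70086620066284/664114125) = -664114125/70086620066284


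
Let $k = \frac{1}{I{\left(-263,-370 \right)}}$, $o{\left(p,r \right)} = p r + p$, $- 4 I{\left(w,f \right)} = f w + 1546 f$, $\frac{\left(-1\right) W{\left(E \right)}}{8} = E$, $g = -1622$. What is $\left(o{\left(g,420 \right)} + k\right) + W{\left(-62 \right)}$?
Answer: $- \frac{161962981928}{237355} \approx -6.8237 \cdot 10^{5}$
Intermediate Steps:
$W{\left(E \right)} = - 8 E$
$I{\left(w,f \right)} = - \frac{773 f}{2} - \frac{f w}{4}$ ($I{\left(w,f \right)} = - \frac{f w + 1546 f}{4} = - \frac{1546 f + f w}{4} = - \frac{773 f}{2} - \frac{f w}{4}$)
$o{\left(p,r \right)} = p + p r$
$k = \frac{2}{237355}$ ($k = \frac{1}{\left(- \frac{1}{4}\right) \left(-370\right) \left(1546 - 263\right)} = \frac{1}{\left(- \frac{1}{4}\right) \left(-370\right) 1283} = \frac{1}{\frac{237355}{2}} = \frac{2}{237355} \approx 8.4262 \cdot 10^{-6}$)
$\left(o{\left(g,420 \right)} + k\right) + W{\left(-62 \right)} = \left(- 1622 \left(1 + 420\right) + \frac{2}{237355}\right) - -496 = \left(\left(-1622\right) 421 + \frac{2}{237355}\right) + 496 = \left(-682862 + \frac{2}{237355}\right) + 496 = - \frac{162080710008}{237355} + 496 = - \frac{161962981928}{237355}$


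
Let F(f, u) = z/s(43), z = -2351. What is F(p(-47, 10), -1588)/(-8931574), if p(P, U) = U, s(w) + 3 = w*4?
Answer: 2351/1509436006 ≈ 1.5575e-6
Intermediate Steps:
s(w) = -3 + 4*w (s(w) = -3 + w*4 = -3 + 4*w)
F(f, u) = -2351/169 (F(f, u) = -2351/(-3 + 4*43) = -2351/(-3 + 172) = -2351/169)
F(p(-47, 10), -1588)/(-8931574) = -2351/169/(-8931574) = -2351/169*(-1/8931574) = 2351/1509436006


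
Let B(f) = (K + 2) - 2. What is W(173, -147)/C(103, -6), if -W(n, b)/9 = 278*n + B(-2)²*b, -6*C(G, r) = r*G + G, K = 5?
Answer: -2398626/515 ≈ -4657.5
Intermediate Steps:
C(G, r) = -G/6 - G*r/6 (C(G, r) = -(r*G + G)/6 = -(G*r + G)/6 = -(G + G*r)/6 = -G/6 - G*r/6)
B(f) = 5 (B(f) = (5 + 2) - 2 = 7 - 2 = 5)
W(n, b) = -2502*n - 225*b (W(n, b) = -9*(278*n + 5²*b) = -9*(278*n + 25*b) = -9*(25*b + 278*n) = -2502*n - 225*b)
W(173, -147)/C(103, -6) = (-2502*173 - 225*(-147))/((-⅙*103*(1 - 6))) = (-432846 + 33075)/((-⅙*103*(-5))) = -399771/515/6 = -399771*6/515 = -2398626/515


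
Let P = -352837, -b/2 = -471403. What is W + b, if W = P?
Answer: 589969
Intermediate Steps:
b = 942806 (b = -2*(-471403) = 942806)
W = -352837
W + b = -352837 + 942806 = 589969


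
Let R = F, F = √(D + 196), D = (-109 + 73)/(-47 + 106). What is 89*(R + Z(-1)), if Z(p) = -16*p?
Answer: 1424 + 178*√170038/59 ≈ 2668.1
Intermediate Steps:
D = -36/59 ≈ -0.61017
F = 2*√170038/59 (F = √(-36/59 + 196) = √(11528/59) = 2*√170038/59 ≈ 13.978)
R = 2*√170038/59 ≈ 13.978
89*(R + Z(-1)) = 89*(2*√170038/59 - 16*(-1)) = 89*(2*√170038/59 + 16) = 89*(16 + 2*√170038/59) = 1424 + 178*√170038/59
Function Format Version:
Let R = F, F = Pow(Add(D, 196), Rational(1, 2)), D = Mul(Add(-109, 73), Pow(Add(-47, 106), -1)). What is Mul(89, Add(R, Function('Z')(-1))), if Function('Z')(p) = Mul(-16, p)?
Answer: Add(1424, Mul(Rational(178, 59), Pow(170038, Rational(1, 2)))) ≈ 2668.1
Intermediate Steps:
D = Rational(-36, 59) (D = Mul(-36, Pow(59, -1)) = Mul(-36, Rational(1, 59)) = Rational(-36, 59) ≈ -0.61017)
F = Mul(Rational(2, 59), Pow(170038, Rational(1, 2))) (F = Pow(Add(Rational(-36, 59), 196), Rational(1, 2)) = Pow(Rational(11528, 59), Rational(1, 2)) = Mul(Rational(2, 59), Pow(170038, Rational(1, 2))) ≈ 13.978)
R = Mul(Rational(2, 59), Pow(170038, Rational(1, 2))) ≈ 13.978
Mul(89, Add(R, Function('Z')(-1))) = Mul(89, Add(Mul(Rational(2, 59), Pow(170038, Rational(1, 2))), Mul(-16, -1))) = Mul(89, Add(Mul(Rational(2, 59), Pow(170038, Rational(1, 2))), 16)) = Mul(89, Add(16, Mul(Rational(2, 59), Pow(170038, Rational(1, 2))))) = Add(1424, Mul(Rational(178, 59), Pow(170038, Rational(1, 2))))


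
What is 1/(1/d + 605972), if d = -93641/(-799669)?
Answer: 93641/56744623721 ≈ 1.6502e-6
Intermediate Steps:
d = 93641/799669 (d = -93641*(-1/799669) = 93641/799669 ≈ 0.11710)
1/(1/d + 605972) = 1/(1/(93641/799669) + 605972) = 1/(799669/93641 + 605972) = 1/(56744623721/93641) = 93641/56744623721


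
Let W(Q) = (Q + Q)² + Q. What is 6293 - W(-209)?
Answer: -168222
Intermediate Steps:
W(Q) = Q + 4*Q² (W(Q) = (2*Q)² + Q = 4*Q² + Q = Q + 4*Q²)
6293 - W(-209) = 6293 - (-209)*(1 + 4*(-209)) = 6293 - (-209)*(1 - 836) = 6293 - (-209)*(-835) = 6293 - 1*174515 = 6293 - 174515 = -168222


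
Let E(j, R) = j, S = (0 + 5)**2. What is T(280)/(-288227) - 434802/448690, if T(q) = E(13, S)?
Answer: -62663754512/64662286315 ≈ -0.96909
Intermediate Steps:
S = 25 (S = 5**2 = 25)
T(q) = 13
T(280)/(-288227) - 434802/448690 = 13/(-288227) - 434802/448690 = 13*(-1/288227) - 434802*1/448690 = -13/288227 - 217401/224345 = -62663754512/64662286315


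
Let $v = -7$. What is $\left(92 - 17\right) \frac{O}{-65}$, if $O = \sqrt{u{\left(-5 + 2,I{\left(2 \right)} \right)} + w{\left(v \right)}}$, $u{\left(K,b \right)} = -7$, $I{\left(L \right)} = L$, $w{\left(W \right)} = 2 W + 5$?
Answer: $- \frac{60 i}{13} \approx - 4.6154 i$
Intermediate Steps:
$w{\left(W \right)} = 5 + 2 W$
$O = 4 i$ ($O = \sqrt{-7 + \left(5 + 2 \left(-7\right)\right)} = \sqrt{-7 + \left(5 - 14\right)} = \sqrt{-7 - 9} = \sqrt{-16} = 4 i \approx 4.0 i$)
$\left(92 - 17\right) \frac{O}{-65} = \left(92 - 17\right) \frac{4 i}{-65} = 75 \cdot 4 i \left(- \frac{1}{65}\right) = 75 \left(- \frac{4 i}{65}\right) = - \frac{60 i}{13}$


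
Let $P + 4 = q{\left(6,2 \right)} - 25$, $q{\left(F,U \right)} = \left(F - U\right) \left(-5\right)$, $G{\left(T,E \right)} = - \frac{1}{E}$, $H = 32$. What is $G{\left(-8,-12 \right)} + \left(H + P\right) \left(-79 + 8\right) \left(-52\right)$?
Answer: $- \frac{753167}{12} \approx -62764.0$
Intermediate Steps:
$q{\left(F,U \right)} = - 5 F + 5 U$
$P = -49$ ($P = -4 + \left(\left(\left(-5\right) 6 + 5 \cdot 2\right) - 25\right) = -4 + \left(\left(-30 + 10\right) - 25\right) = -4 - 45 = -49$)
$G{\left(-8,-12 \right)} + \left(H + P\right) \left(-79 + 8\right) \left(-52\right) = - \frac{1}{-12} + \left(32 - 49\right) \left(-79 + 8\right) \left(-52\right) = \left(-1\right) \left(- \frac{1}{12}\right) + \left(-17\right) \left(-71\right) \left(-52\right) = \frac{1}{12} + 1207 \left(-52\right) = \frac{1}{12} - 62764 = - \frac{753167}{12}$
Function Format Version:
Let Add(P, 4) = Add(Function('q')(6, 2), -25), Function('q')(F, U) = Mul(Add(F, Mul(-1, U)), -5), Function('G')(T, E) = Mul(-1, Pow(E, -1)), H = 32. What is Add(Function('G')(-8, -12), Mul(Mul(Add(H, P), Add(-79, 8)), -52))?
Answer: Rational(-753167, 12) ≈ -62764.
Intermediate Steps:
Function('q')(F, U) = Add(Mul(-5, F), Mul(5, U))
P = -49 (P = Add(-4, Add(Add(Mul(-5, 6), Mul(5, 2)), -25)) = Add(-4, Add(Add(-30, 10), -25)) = Add(-4, Add(-20, -25)) = Add(-4, -45) = -49)
Add(Function('G')(-8, -12), Mul(Mul(Add(H, P), Add(-79, 8)), -52)) = Add(Mul(-1, Pow(-12, -1)), Mul(Mul(Add(32, -49), Add(-79, 8)), -52)) = Add(Mul(-1, Rational(-1, 12)), Mul(Mul(-17, -71), -52)) = Add(Rational(1, 12), Mul(1207, -52)) = Add(Rational(1, 12), -62764) = Rational(-753167, 12)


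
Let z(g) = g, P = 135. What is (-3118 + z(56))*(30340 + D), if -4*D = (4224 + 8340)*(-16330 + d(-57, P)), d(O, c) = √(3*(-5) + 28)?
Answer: -157150627940 + 9617742*√13 ≈ -1.5712e+11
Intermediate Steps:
d(O, c) = √13 (d(O, c) = √(-15 + 28) = √13)
D = 51292530 - 3141*√13 (D = -(4224 + 8340)*(-16330 + √13)/4 = -3141*(-16330 + √13) = -(-205170120 + 12564*√13)/4 = 51292530 - 3141*√13 ≈ 5.1281e+7)
(-3118 + z(56))*(30340 + D) = (-3118 + 56)*(30340 + (51292530 - 3141*√13)) = -3062*(51322870 - 3141*√13) = -157150627940 + 9617742*√13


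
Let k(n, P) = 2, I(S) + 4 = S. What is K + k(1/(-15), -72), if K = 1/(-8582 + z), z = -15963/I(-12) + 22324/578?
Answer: 69777914/34891269 ≈ 1.9999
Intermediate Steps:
I(S) = -4 + S
z = 4791899/4624 (z = -15963/(-4 - 12) + 22324/578 = -15963/(-16) + 22324*(1/578) = -15963*(-1/16) + 11162/289 = 15963/16 + 11162/289 = 4791899/4624 ≈ 1036.3)
K = -4624/34891269 (K = 1/(-8582 + 4791899/4624) = 1/(-34891269/4624) = -4624/34891269 ≈ -0.00013253)
K + k(1/(-15), -72) = -4624/34891269 + 2 = 69777914/34891269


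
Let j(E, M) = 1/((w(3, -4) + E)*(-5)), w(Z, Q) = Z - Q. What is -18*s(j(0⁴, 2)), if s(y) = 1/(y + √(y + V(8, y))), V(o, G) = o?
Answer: -315/4882 - 945*√1085/4882 ≈ -6.4405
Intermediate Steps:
j(E, M) = -1/(5*(7 + E)) (j(E, M) = 1/(((3 - 1*(-4)) + E)*(-5)) = -⅕/((3 + 4) + E) = -⅕/(7 + E) = -1/(5*(7 + E)))
s(y) = 1/(y + √(8 + y)) (s(y) = 1/(y + √(y + 8)) = 1/(y + √(8 + y)))
-18*s(j(0⁴, 2)) = -18/(-1/(35 + 5*0⁴) + √(8 - 1/(35 + 5*0⁴))) = -18/(-1/(35 + 5*0) + √(8 - 1/(35 + 5*0))) = -18/(-1/(35 + 0) + √(8 - 1/(35 + 0))) = -18/(-1/35 + √(8 - 1/35)) = -18/(-1/35 + √(279/35)) = -18/(-1/35 + 3*√1085/35)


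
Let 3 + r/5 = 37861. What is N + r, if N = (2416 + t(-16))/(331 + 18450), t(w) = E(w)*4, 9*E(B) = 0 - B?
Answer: 31995521218/169029 ≈ 1.8929e+5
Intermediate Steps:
r = 189290 (r = -15 + 5*37861 = -15 + 189305 = 189290)
E(B) = -B/9 (E(B) = (0 - B)/9 = (-B)/9 = -B/9)
t(w) = -4*w/9 (t(w) = -w/9*4 = -4*w/9)
N = 21808/169029 (N = (2416 - 4/9*(-16))/(331 + 18450) = (2416 + 64/9)/18781 = (21808/9)*(1/18781) = 21808/169029 ≈ 0.12902)
N + r = 21808/169029 + 189290 = 31995521218/169029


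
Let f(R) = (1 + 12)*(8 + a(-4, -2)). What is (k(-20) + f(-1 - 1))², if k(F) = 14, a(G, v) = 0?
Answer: 13924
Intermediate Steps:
f(R) = 104 (f(R) = (1 + 12)*(8 + 0) = 13*8 = 104)
(k(-20) + f(-1 - 1))² = (14 + 104)² = 118² = 13924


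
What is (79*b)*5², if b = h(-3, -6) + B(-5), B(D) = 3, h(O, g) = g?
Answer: -5925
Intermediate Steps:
b = -3 (b = -6 + 3 = -3)
(79*b)*5² = (79*(-3))*5² = -237*25 = -5925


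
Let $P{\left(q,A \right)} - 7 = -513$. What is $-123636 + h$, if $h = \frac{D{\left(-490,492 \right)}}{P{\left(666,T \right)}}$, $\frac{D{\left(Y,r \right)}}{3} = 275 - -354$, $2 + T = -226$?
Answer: $- \frac{62561703}{506} \approx -1.2364 \cdot 10^{5}$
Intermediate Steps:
$T = -228$ ($T = -2 - 226 = -228$)
$P{\left(q,A \right)} = -506$ ($P{\left(q,A \right)} = 7 - 513 = -506$)
$D{\left(Y,r \right)} = 1887$ ($D{\left(Y,r \right)} = 3 \left(275 - -354\right) = 3 \left(275 + 354\right) = 3 \cdot 629 = 1887$)
$h = - \frac{1887}{506}$ ($h = \frac{1887}{-506} = 1887 \left(- \frac{1}{506}\right) = - \frac{1887}{506} \approx -3.7292$)
$-123636 + h = -123636 - \frac{1887}{506} = - \frac{62561703}{506}$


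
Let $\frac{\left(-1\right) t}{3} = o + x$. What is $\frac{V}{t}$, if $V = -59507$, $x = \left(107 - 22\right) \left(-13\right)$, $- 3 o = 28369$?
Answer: $- \frac{59507}{31684} \approx -1.8781$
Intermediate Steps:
$o = - \frac{28369}{3}$ ($o = \left(- \frac{1}{3}\right) 28369 = - \frac{28369}{3} \approx -9456.3$)
$x = -1105$ ($x = 85 \left(-13\right) = -1105$)
$t = 31684$ ($t = - 3 \left(- \frac{28369}{3} - 1105\right) = \left(-3\right) \left(- \frac{31684}{3}\right) = 31684$)
$\frac{V}{t} = - \frac{59507}{31684}$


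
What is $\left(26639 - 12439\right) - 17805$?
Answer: $-3605$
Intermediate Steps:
$\left(26639 - 12439\right) - 17805 = 14200 - 17805 = -3605$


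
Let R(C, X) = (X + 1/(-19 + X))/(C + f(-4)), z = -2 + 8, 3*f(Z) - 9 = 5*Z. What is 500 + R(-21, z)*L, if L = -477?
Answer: 591187/962 ≈ 614.54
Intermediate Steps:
f(Z) = 3 + 5*Z/3 (f(Z) = 3 + (5*Z)/3 = 3 + 5*Z/3)
z = 6
R(C, X) = (X + 1/(-19 + X))/(-11/3 + C) (R(C, X) = (X + 1/(-19 + X))/(C + (3 + (5/3)*(-4))) = (X + 1/(-19 + X))/(C + (3 - 20/3)) = (X + 1/(-19 + X))/(C - 11/3) = (X + 1/(-19 + X))/(-11/3 + C))
500 + R(-21, z)*L = 500 + (3*(1 + 6² - 19*6)/(209 - 57*(-21) - 11*6 + 3*(-21)*6))*(-477) = 500 + (3*(1 + 36 - 114)/(209 + 1197 - 66 - 378))*(-477) = 500 + (3*(-77)/962)*(-477) = 500 + (3*(1/962)*(-77))*(-477) = 500 - 231/962*(-477) = 500 + 110187/962 = 591187/962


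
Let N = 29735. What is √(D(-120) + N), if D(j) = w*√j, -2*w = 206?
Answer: √(29735 - 206*I*√30) ≈ 172.47 - 3.271*I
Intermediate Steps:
w = -103 (w = -½*206 = -103)
D(j) = -103*√j
√(D(-120) + N) = √(-206*I*√30 + 29735) = √(29735 - 206*I*√30)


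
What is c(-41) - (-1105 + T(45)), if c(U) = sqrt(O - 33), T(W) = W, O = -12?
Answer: 1060 + 3*I*sqrt(5) ≈ 1060.0 + 6.7082*I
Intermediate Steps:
c(U) = 3*I*sqrt(5) (c(U) = sqrt(-12 - 33) = sqrt(-45) = 3*I*sqrt(5))
c(-41) - (-1105 + T(45)) = 3*I*sqrt(5) - (-1105 + 45) = 3*I*sqrt(5) - 1*(-1060) = 3*I*sqrt(5) + 1060 = 1060 + 3*I*sqrt(5)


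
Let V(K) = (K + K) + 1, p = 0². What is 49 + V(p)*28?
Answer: 77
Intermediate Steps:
p = 0
V(K) = 1 + 2*K (V(K) = 2*K + 1 = 1 + 2*K)
49 + V(p)*28 = 49 + (1 + 2*0)*28 = 49 + (1 + 0)*28 = 49 + 1*28 = 49 + 28 = 77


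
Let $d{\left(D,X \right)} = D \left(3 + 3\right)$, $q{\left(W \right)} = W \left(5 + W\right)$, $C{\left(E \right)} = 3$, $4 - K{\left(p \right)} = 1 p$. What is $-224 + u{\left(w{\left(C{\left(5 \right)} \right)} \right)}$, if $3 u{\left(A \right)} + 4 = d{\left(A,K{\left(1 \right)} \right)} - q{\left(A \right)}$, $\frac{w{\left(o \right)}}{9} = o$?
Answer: $- \frac{1378}{3} \approx -459.33$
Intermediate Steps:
$K{\left(p \right)} = 4 - p$ ($K{\left(p \right)} = 4 - 1 p = 4 - p$)
$w{\left(o \right)} = 9 o$
$d{\left(D,X \right)} = 6 D$ ($d{\left(D,X \right)} = D 6 = 6 D$)
$u{\left(A \right)} = - \frac{4}{3} + 2 A - \frac{A \left(5 + A\right)}{3}$ ($u{\left(A \right)} = - \frac{4}{3} + \frac{6 A - A \left(5 + A\right)}{3} = - \frac{4}{3} - \left(- 2 A + \frac{A \left(5 + A\right)}{3}\right) = - \frac{4}{3} + 2 A - \frac{A \left(5 + A\right)}{3}$)
$-224 + u{\left(w{\left(C{\left(5 \right)} \right)} \right)} = -224 - \left(\frac{4}{3} + 243 - 3 \cdot 3\right) = -224 - \left(- \frac{23}{3} + 243\right) = -224 - \frac{706}{3} = - \frac{1378}{3}$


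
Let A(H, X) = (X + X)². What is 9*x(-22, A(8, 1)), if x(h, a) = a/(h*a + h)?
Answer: -18/55 ≈ -0.32727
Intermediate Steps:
A(H, X) = 4*X² (A(H, X) = (2*X)² = 4*X²)
x(h, a) = a/(h + a*h) (x(h, a) = a/(a*h + h) = a/(h + a*h))
9*x(-22, A(8, 1)) = 9*((4*1²)/(-22*(1 + 4*1²))) = 9*((4*1)*(-1/22)/(1 + 4*1)) = 9*(4*(-1/22)/(1 + 4)) = 9*(4*(-1/22)/5) = 9*(4*(-1/22)*(⅕)) = 9*(-2/55) = -18/55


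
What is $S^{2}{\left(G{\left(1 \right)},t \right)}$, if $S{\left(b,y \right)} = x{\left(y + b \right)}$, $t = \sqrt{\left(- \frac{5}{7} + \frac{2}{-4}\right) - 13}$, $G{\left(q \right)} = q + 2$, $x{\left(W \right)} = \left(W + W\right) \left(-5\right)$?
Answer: $- \frac{3650}{7} + \frac{300 i \sqrt{2786}}{7} \approx -521.43 + 2262.1 i$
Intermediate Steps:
$x{\left(W \right)} = - 10 W$ ($x{\left(W \right)} = 2 W \left(-5\right) = - 10 W$)
$G{\left(q \right)} = 2 + q$
$t = \frac{i \sqrt{2786}}{14}$ ($t = \sqrt{\left(\left(-5\right) \frac{1}{7} + 2 \left(- \frac{1}{4}\right)\right) - 13} = \sqrt{\left(- \frac{5}{7} - \frac{1}{2}\right) - 13} = \sqrt{- \frac{17}{14} - 13} = \sqrt{- \frac{199}{14}} = \frac{i \sqrt{2786}}{14} \approx 3.7702 i$)
$S{\left(b,y \right)} = - 10 b - 10 y$ ($S{\left(b,y \right)} = - 10 \left(y + b\right) = - 10 \left(b + y\right) = - 10 b - 10 y$)
$S^{2}{\left(G{\left(1 \right)},t \right)} = \left(- 10 \left(2 + 1\right) - 10 \frac{i \sqrt{2786}}{14}\right)^{2} = \left(\left(-10\right) 3 - \frac{5 i \sqrt{2786}}{7}\right)^{2} = \left(-30 - \frac{5 i \sqrt{2786}}{7}\right)^{2}$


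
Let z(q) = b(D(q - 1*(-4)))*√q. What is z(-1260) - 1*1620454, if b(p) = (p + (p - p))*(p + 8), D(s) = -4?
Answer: -1620454 - 96*I*√35 ≈ -1.6205e+6 - 567.94*I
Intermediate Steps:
b(p) = p*(8 + p) (b(p) = (p + 0)*(8 + p) = p*(8 + p))
z(q) = -16*√q (z(q) = (-4*(8 - 4))*√q = (-4*4)*√q = -16*√q)
z(-1260) - 1*1620454 = -96*I*√35 - 1*1620454 = -96*I*√35 - 1620454 = -1620454 - 96*I*√35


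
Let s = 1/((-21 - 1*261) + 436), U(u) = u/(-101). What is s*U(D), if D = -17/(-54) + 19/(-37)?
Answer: 397/31076892 ≈ 1.2775e-5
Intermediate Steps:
D = -397/1998 (D = -17*(-1/54) + 19*(-1/37) = 17/54 - 19/37 = -397/1998 ≈ -0.19870)
U(u) = -u/101 (U(u) = u*(-1/101) = -u/101)
s = 1/154 (s = 1/((-21 - 261) + 436) = 1/(-282 + 436) = 1/154 ≈ 0.0064935)
s*U(D) = (-1/101*(-397/1998))/154 = (1/154)*(397/201798) = 397/31076892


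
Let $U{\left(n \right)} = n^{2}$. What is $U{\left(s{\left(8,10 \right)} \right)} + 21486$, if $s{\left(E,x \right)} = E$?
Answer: $21550$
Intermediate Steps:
$U{\left(s{\left(8,10 \right)} \right)} + 21486 = 8^{2} + 21486 = 64 + 21486 = 21550$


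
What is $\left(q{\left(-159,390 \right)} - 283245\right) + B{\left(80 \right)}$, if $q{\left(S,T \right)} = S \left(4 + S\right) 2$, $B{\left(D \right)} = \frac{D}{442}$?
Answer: $- \frac{51704015}{221} \approx -2.3395 \cdot 10^{5}$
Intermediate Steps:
$B{\left(D \right)} = \frac{D}{442}$ ($B{\left(D \right)} = D \frac{1}{442} = \frac{D}{442}$)
$q{\left(S,T \right)} = 2 S \left(4 + S\right)$
$\left(q{\left(-159,390 \right)} - 283245\right) + B{\left(80 \right)} = \left(2 \left(-159\right) \left(4 - 159\right) - 283245\right) + \frac{1}{442} \cdot 80 = \left(2 \left(-159\right) \left(-155\right) - 283245\right) + \frac{40}{221} = \left(49290 - 283245\right) + \frac{40}{221} = -233955 + \frac{40}{221} = - \frac{51704015}{221}$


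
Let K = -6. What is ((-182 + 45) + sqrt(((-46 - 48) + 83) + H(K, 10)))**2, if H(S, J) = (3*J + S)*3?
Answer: (137 - sqrt(61))**2 ≈ 16690.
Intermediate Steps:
H(S, J) = 3*S + 9*J (H(S, J) = (S + 3*J)*3 = 3*S + 9*J)
((-182 + 45) + sqrt(((-46 - 48) + 83) + H(K, 10)))**2 = ((-182 + 45) + sqrt(((-46 - 48) + 83) + (3*(-6) + 9*10)))**2 = (-137 + sqrt((-94 + 83) + (-18 + 90)))**2 = (-137 + sqrt(-11 + 72))**2 = (-137 + sqrt(61))**2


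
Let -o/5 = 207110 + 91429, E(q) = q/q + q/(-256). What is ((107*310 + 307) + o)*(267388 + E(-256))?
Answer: -390180301020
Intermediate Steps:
E(q) = 1 - q/256 (E(q) = 1 + q*(-1/256) = 1 - q/256)
o = -1492695 (o = -5*(207110 + 91429) = -5*298539 = -1492695)
((107*310 + 307) + o)*(267388 + E(-256)) = ((107*310 + 307) - 1492695)*(267388 + (1 - 1/256*(-256))) = ((33170 + 307) - 1492695)*(267388 + (1 + 1)) = (33477 - 1492695)*(267388 + 2) = -1459218*267390 = -390180301020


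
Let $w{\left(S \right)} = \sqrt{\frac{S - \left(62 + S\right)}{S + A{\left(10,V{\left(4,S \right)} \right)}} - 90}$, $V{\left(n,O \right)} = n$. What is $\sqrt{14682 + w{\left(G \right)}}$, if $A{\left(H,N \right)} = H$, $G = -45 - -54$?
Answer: $\frac{\sqrt{5300202 + 38 i \sqrt{8417}}}{19} \approx 121.17 + 0.03985 i$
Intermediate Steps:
$G = 9$ ($G = -45 + 54 = 9$)
$w{\left(S \right)} = \sqrt{-90 - \frac{62}{10 + S}}$ ($w{\left(S \right)} = \sqrt{\frac{S - \left(62 + S\right)}{S + 10} - 90} = \sqrt{- \frac{62}{10 + S} - 90} = \sqrt{-90 - \frac{62}{10 + S}}$)
$\sqrt{14682 + w{\left(G \right)}} = \sqrt{14682 + \sqrt{2} \sqrt{\frac{-481 - 405}{10 + 9}}} = \sqrt{14682 + \sqrt{2} \sqrt{\frac{-481 - 405}{19}}} = \sqrt{14682 + \sqrt{2} \sqrt{\frac{1}{19} \left(-886\right)}} = \sqrt{14682 + \sqrt{2} \sqrt{- \frac{886}{19}}} = \sqrt{14682 + \sqrt{2} \frac{i \sqrt{16834}}{19}} = \sqrt{14682 + \frac{2 i \sqrt{8417}}{19}}$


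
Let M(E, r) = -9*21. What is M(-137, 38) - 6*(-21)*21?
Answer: 2457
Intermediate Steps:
M(E, r) = -189
M(-137, 38) - 6*(-21)*21 = -189 - 6*(-21)*21 = -189 + 126*21 = -189 + 2646 = 2457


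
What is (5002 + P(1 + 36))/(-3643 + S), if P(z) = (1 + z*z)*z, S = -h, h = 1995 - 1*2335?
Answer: -6188/367 ≈ -16.861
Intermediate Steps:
h = -340 (h = 1995 - 2335 = -340)
S = 340 (S = -1*(-340) = 340)
P(z) = z*(1 + z**2) (P(z) = (1 + z**2)*z = z*(1 + z**2))
(5002 + P(1 + 36))/(-3643 + S) = (5002 + ((1 + 36) + (1 + 36)**3))/(-3643 + 340) = (5002 + (37 + 37**3))/(-3303) = (5002 + (37 + 50653))*(-1/3303) = (5002 + 50690)*(-1/3303) = 55692*(-1/3303) = -6188/367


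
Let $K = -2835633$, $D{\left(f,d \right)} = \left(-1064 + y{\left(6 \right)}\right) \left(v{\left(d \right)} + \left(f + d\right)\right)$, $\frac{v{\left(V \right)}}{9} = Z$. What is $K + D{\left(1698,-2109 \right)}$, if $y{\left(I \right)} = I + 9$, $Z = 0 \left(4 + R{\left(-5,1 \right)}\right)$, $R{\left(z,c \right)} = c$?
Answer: $-2404494$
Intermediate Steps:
$Z = 0$ ($Z = 0 \left(4 + 1\right) = 0 \cdot 5 = 0$)
$v{\left(V \right)} = 0$ ($v{\left(V \right)} = 9 \cdot 0 = 0$)
$y{\left(I \right)} = 9 + I$
$D{\left(f,d \right)} = - 1049 d - 1049 f$ ($D{\left(f,d \right)} = \left(-1064 + \left(9 + 6\right)\right) \left(0 + \left(f + d\right)\right) = \left(-1064 + 15\right) \left(0 + \left(d + f\right)\right) = - 1049 \left(d + f\right) = - 1049 d - 1049 f$)
$K + D{\left(1698,-2109 \right)} = -2835633 - -431139 = -2835633 + \left(2212341 - 1781202\right) = -2835633 + 431139 = -2404494$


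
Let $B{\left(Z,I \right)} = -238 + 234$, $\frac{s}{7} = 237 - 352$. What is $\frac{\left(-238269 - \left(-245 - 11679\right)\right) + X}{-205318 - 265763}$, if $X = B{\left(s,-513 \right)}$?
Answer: $\frac{226349}{471081} \approx 0.48049$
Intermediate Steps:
$s = -805$ ($s = 7 \left(237 - 352\right) = 7 \left(-115\right) = -805$)
$B{\left(Z,I \right)} = -4$
$X = -4$
$\frac{\left(-238269 - \left(-245 - 11679\right)\right) + X}{-205318 - 265763} = \frac{\left(-238269 - \left(-245 - 11679\right)\right) - 4}{-205318 - 265763} = \frac{\left(-238269 - \left(-245 - 11679\right)\right) - 4}{-471081} = \left(\left(-238269 - -11924\right) - 4\right) \left(- \frac{1}{471081}\right) = \left(\left(-238269 + 11924\right) - 4\right) \left(- \frac{1}{471081}\right) = \left(-226345 - 4\right) \left(- \frac{1}{471081}\right) = \left(-226349\right) \left(- \frac{1}{471081}\right) = \frac{226349}{471081}$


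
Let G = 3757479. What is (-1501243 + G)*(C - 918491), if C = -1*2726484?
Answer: -8223923814100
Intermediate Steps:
C = -2726484
(-1501243 + G)*(C - 918491) = (-1501243 + 3757479)*(-2726484 - 918491) = 2256236*(-3644975) = -8223923814100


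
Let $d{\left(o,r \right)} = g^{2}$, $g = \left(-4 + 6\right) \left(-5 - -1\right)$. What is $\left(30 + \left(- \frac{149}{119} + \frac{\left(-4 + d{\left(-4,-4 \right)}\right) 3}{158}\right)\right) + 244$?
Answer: $\frac{2574813}{9401} \approx 273.89$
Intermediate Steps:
$g = -8$ ($g = 2 \left(-5 + 1\right) = 2 \left(-4\right) = -8$)
$d{\left(o,r \right)} = 64$ ($d{\left(o,r \right)} = \left(-8\right)^{2} = 64$)
$\left(30 + \left(- \frac{149}{119} + \frac{\left(-4 + d{\left(-4,-4 \right)}\right) 3}{158}\right)\right) + 244 = \left(30 - \left(\frac{149}{119} - \frac{\left(-4 + 64\right) 3}{158}\right)\right) + 244 = \left(30 - \left(\frac{149}{119} - 60 \cdot 3 \cdot \frac{1}{158}\right)\right) + 244 = \left(30 + \left(- \frac{149}{119} + 180 \cdot \frac{1}{158}\right)\right) + 244 = \left(30 + \left(- \frac{149}{119} + \frac{90}{79}\right)\right) + 244 = \left(30 - \frac{1061}{9401}\right) + 244 = \frac{280969}{9401} + 244 = \frac{2574813}{9401}$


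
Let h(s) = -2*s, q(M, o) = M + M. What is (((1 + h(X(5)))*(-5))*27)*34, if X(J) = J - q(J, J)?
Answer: -50490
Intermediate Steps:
q(M, o) = 2*M
X(J) = -J (X(J) = J - 2*J = -J)
(((1 + h(X(5)))*(-5))*27)*34 = (((1 - (-2)*5)*(-5))*27)*34 = (((1 - 2*(-5))*(-5))*27)*34 = (((1 + 10)*(-5))*27)*34 = ((11*(-5))*27)*34 = -55*27*34 = -1485*34 = -50490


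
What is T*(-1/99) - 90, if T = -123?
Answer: -2929/33 ≈ -88.758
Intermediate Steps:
T*(-1/99) - 90 = -(-123)/99 - 90 = -123*(-1/99) - 90 = 41/33 - 90 = -2929/33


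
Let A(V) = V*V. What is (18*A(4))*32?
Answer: 9216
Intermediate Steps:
A(V) = V**2
(18*A(4))*32 = (18*4**2)*32 = (18*16)*32 = 288*32 = 9216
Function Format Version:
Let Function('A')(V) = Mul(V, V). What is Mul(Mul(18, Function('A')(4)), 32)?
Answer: 9216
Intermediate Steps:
Function('A')(V) = Pow(V, 2)
Mul(Mul(18, Function('A')(4)), 32) = Mul(Mul(18, Pow(4, 2)), 32) = Mul(Mul(18, 16), 32) = Mul(288, 32) = 9216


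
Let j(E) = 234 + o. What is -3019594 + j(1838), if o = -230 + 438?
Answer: -3019152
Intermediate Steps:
o = 208
j(E) = 442 (j(E) = 234 + 208 = 442)
-3019594 + j(1838) = -3019594 + 442 = -3019152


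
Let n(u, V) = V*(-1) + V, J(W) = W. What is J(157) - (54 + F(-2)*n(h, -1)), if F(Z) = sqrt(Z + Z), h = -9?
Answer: 103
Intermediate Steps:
n(u, V) = 0 (n(u, V) = -V + V = 0)
F(Z) = sqrt(2)*sqrt(Z) (F(Z) = sqrt(2*Z) = sqrt(2)*sqrt(Z))
J(157) - (54 + F(-2)*n(h, -1)) = 157 - (54 + (sqrt(2)*sqrt(-2))*0) = 157 - (54 + (sqrt(2)*(I*sqrt(2)))*0) = 157 - (54 + (2*I)*0) = 157 - (54 + 0) = 157 - 1*54 = 157 - 54 = 103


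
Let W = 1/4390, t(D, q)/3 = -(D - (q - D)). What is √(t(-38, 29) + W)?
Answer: √6070715890/4390 ≈ 17.748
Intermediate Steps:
t(D, q) = -6*D + 3*q (t(D, q) = 3*(-(D - (q - D))) = 3*(-(D + (D - q))) = 3*(-(-q + 2*D)) = 3*(q - 2*D) = -6*D + 3*q)
W = 1/4390 ≈ 0.00022779
√(t(-38, 29) + W) = √((-6*(-38) + 3*29) + 1/4390) = √((228 + 87) + 1/4390) = √(315 + 1/4390) = √(1382851/4390) = √6070715890/4390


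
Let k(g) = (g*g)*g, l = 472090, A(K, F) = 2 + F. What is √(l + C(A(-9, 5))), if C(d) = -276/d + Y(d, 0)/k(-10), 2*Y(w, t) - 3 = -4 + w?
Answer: √231304778530/700 ≈ 687.06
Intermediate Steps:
k(g) = g³ (k(g) = g²*g = g³)
Y(w, t) = -½ + w/2 (Y(w, t) = 3/2 + (-4 + w)/2 = 3/2 + (-2 + w/2) = -½ + w/2)
C(d) = 1/2000 - 276/d - d/2000 (C(d) = -276/d + (-½ + d/2)/((-10)³) = -276/d + (-½ + d/2)/(-1000) = -276/d + (-½ + d/2)*(-1/1000) = -276/d + (1/2000 - d/2000) = 1/2000 - 276/d - d/2000)
√(l + C(A(-9, 5))) = √(472090 + (-552000 + (2 + 5)*(1 - (2 + 5)))/(2000*(2 + 5))) = √(472090 + (1/2000)*(-552000 + 7*(1 - 1*7))/7) = √(472090 + (1/2000)*(⅐)*(-552000 + 7*(1 - 7))) = √(472090 + (1/2000)*(⅐)*(-552000 + 7*(-6))) = √(472090 + (1/2000)*(⅐)*(-552000 - 42)) = √(472090 + (1/2000)*(⅐)*(-552042)) = √(472090 - 276021/7000) = √(3304353979/7000) = √231304778530/700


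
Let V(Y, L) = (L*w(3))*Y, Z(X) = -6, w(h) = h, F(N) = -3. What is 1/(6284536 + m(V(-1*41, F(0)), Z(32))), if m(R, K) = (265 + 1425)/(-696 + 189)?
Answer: 3/18853598 ≈ 1.5912e-7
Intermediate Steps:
V(Y, L) = 3*L*Y (V(Y, L) = (L*3)*Y = (3*L)*Y = 3*L*Y)
m(R, K) = -10/3 (m(R, K) = 1690/(-507) = 1690*(-1/507) = -10/3)
1/(6284536 + m(V(-1*41, F(0)), Z(32))) = 1/(6284536 - 10/3) = 1/(18853598/3) = 3/18853598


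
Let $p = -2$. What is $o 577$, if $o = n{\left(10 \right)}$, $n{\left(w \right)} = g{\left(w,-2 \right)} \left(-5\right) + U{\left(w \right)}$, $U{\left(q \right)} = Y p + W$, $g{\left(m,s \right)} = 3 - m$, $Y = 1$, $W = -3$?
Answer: $17310$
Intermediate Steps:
$U{\left(q \right)} = -5$ ($U{\left(q \right)} = 1 \left(-2\right) - 3 = -2 - 3 = -5$)
$n{\left(w \right)} = -20 + 5 w$ ($n{\left(w \right)} = \left(3 - w\right) \left(-5\right) - 5 = \left(-15 + 5 w\right) - 5 = -20 + 5 w$)
$o = 30$ ($o = -20 + 5 \cdot 10 = -20 + 50 = 30$)
$o 577 = 30 \cdot 577 = 17310$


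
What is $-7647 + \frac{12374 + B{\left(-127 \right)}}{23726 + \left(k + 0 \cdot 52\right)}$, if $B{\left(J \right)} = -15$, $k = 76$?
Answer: $- \frac{182001535}{23802} \approx -7646.5$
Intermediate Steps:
$-7647 + \frac{12374 + B{\left(-127 \right)}}{23726 + \left(k + 0 \cdot 52\right)} = -7647 + \frac{12374 - 15}{23726 + \left(76 + 0 \cdot 52\right)} = -7647 + \frac{12359}{23726 + \left(76 + 0\right)} = -7647 + \frac{12359}{23726 + 76} = -7647 + \frac{12359}{23802} = - \frac{182001535}{23802}$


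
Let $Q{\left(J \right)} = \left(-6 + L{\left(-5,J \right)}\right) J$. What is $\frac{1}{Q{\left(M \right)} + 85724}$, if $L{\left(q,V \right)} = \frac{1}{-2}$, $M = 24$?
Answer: $\frac{1}{85568} \approx 1.1687 \cdot 10^{-5}$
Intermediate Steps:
$L{\left(q,V \right)} = - \frac{1}{2}$
$Q{\left(J \right)} = - \frac{13 J}{2}$ ($Q{\left(J \right)} = \left(-6 - \frac{1}{2}\right) J = - \frac{13 J}{2}$)
$\frac{1}{Q{\left(M \right)} + 85724} = \frac{1}{\left(- \frac{13}{2}\right) 24 + 85724} = \frac{1}{-156 + 85724} = \frac{1}{85568}$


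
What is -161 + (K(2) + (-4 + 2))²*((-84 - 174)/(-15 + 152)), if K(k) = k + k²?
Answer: -26185/137 ≈ -191.13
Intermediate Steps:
-161 + (K(2) + (-4 + 2))²*((-84 - 174)/(-15 + 152)) = -161 + (2*(1 + 2) + (-4 + 2))²*((-84 - 174)/(-15 + 152)) = -161 + (2*3 - 2)²*(-258/137) = -161 + (6 - 2)²*(-258*1/137) = -161 + 4²*(-258/137) = -161 + 16*(-258/137) = -161 - 4128/137 = -26185/137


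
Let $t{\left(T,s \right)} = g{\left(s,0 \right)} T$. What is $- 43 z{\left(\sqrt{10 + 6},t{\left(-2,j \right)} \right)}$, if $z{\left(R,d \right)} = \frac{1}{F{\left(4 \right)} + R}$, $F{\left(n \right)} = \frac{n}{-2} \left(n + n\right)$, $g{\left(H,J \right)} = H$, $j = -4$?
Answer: $\frac{43}{12} \approx 3.5833$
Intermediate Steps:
$F{\left(n \right)} = - n^{2}$ ($F{\left(n \right)} = n \left(- \frac{1}{2}\right) 2 n = - \frac{n}{2} \cdot 2 n = - n^{2}$)
$t{\left(T,s \right)} = T s$ ($t{\left(T,s \right)} = s T = T s$)
$z{\left(R,d \right)} = \frac{1}{-16 + R}$ ($z{\left(R,d \right)} = \frac{1}{- 4^{2} + R} = \frac{1}{\left(-1\right) 16 + R} = \frac{1}{-16 + R}$)
$- 43 z{\left(\sqrt{10 + 6},t{\left(-2,j \right)} \right)} = - \frac{43}{-16 + \sqrt{10 + 6}} = - \frac{43}{-16 + \sqrt{16}} = - \frac{43}{-16 + 4} = - \frac{43}{-12} = \left(-43\right) \left(- \frac{1}{12}\right) = \frac{43}{12}$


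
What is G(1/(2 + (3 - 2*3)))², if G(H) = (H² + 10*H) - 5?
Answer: 196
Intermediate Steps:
G(H) = -5 + H² + 10*H
G(1/(2 + (3 - 2*3)))² = (-5 + (1/(2 + (3 - 2*3)))² + 10/(2 + (3 - 2*3)))² = (-5 + (1/(2 + (3 - 6)))² + 10/(2 + (3 - 6)))² = (-5 + (1/(2 - 3))² + 10/(2 - 3))² = (-5 + (1/(-1))² + 10/(-1))² = (-5 + (-1)² + 10*(-1))² = (-5 + 1 - 10)² = (-14)² = 196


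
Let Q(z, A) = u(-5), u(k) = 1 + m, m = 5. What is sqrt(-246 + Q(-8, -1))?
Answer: 4*I*sqrt(15) ≈ 15.492*I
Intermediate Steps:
u(k) = 6 (u(k) = 1 + 5 = 6)
Q(z, A) = 6
sqrt(-246 + Q(-8, -1)) = sqrt(-246 + 6) = sqrt(-240) = 4*I*sqrt(15)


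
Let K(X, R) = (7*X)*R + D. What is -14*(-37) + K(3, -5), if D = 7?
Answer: 420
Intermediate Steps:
K(X, R) = 7 + 7*R*X (K(X, R) = (7*X)*R + 7 = 7*R*X + 7 = 7 + 7*R*X)
-14*(-37) + K(3, -5) = -14*(-37) + (7 + 7*(-5)*3) = 518 + (7 - 105) = 518 - 98 = 420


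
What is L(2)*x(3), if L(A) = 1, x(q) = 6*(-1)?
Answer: -6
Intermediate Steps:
x(q) = -6
L(2)*x(3) = 1*(-6) = -6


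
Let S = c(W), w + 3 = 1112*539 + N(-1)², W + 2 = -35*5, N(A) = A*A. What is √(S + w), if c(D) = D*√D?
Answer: √(599366 - 177*I*√177) ≈ 774.19 - 1.521*I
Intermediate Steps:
N(A) = A²
W = -177 (W = -2 - 35*5 = -2 - 175 = -177)
c(D) = D^(3/2)
w = 599366 (w = -3 + (1112*539 + ((-1)²)²) = -3 + (599368 + 1²) = -3 + (599368 + 1) = -3 + 599369 = 599366)
S = -177*I*√177 (S = (-177)^(3/2) = -177*I*√177 ≈ -2354.8*I)
√(S + w) = √(-177*I*√177 + 599366) = √(599366 - 177*I*√177)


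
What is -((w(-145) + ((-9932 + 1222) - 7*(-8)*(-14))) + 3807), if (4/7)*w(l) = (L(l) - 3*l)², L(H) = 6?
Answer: -1338619/4 ≈ -3.3466e+5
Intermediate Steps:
w(l) = 7*(6 - 3*l)²/4
-((w(-145) + ((-9932 + 1222) - 7*(-8)*(-14))) + 3807) = -((63*(-2 - 145)²/4 + ((-9932 + 1222) - 7*(-8)*(-14))) + 3807) = -(((63/4)*(-147)² + (-8710 + 56*(-14))) + 3807) = -(((63/4)*21609 + (-8710 - 784)) + 3807) = -((1361367/4 - 9494) + 3807) = -(1323391/4 + 3807) = -1*1338619/4 = -1338619/4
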